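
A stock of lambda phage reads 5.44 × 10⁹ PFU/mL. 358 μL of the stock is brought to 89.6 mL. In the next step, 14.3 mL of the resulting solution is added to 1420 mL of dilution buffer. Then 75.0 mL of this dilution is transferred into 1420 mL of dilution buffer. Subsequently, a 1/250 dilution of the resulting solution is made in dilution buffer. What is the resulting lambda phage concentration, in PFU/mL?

43.5 PFU/mL

Overall dilution factor = 250.3 × 100.3 × 19.93 × 250 = 1.25 × 10⁸.
5.44 × 10⁹ PFU/mL / 1.25 × 10⁸ = 43.5 PFU/mL.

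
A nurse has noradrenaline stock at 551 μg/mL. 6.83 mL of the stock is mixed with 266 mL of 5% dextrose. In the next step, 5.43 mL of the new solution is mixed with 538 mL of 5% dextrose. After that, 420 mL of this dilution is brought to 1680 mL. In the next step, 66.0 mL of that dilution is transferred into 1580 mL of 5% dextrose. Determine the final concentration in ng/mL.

Overall dilution factor = 39.95 × 100.1 × 4 × 24.94 = 3.99 × 10⁵.
551 μg/mL / 3.99 × 10⁵ = 1.38 × 10⁻³ μg/mL = 1.38 ng/mL.

1.38 ng/mL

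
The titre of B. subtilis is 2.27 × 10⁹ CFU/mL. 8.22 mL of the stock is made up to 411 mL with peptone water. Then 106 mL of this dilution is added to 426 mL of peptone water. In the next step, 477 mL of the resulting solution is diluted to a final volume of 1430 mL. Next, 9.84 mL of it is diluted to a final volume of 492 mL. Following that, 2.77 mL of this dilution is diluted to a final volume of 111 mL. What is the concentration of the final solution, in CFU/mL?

1510 CFU/mL

Overall dilution factor = 50 × 5.019 × 2.998 × 50 × 40.07 = 1.51 × 10⁶.
2.27 × 10⁹ CFU/mL / 1.51 × 10⁶ = 1510 CFU/mL.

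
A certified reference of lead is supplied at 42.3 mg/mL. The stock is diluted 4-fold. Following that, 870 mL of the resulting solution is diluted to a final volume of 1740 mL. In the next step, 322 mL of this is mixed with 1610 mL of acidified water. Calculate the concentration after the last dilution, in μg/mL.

Overall dilution factor = 4 × 2 × 6 = 48.0.
42.3 mg/mL / 48.0 = 0.881 mg/mL = 881 μg/mL.

881 μg/mL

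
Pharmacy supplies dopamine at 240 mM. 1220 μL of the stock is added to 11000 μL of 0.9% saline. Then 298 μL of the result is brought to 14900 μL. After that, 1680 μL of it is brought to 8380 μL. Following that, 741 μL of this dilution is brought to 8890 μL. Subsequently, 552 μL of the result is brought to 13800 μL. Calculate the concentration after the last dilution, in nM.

Overall dilution factor = 10.02 × 50 × 4.988 × 12.00 × 25 = 7.49 × 10⁵.
240 mM / 7.49 × 10⁵ = 3.20 × 10⁻⁴ mM = 320 nM.

320 nM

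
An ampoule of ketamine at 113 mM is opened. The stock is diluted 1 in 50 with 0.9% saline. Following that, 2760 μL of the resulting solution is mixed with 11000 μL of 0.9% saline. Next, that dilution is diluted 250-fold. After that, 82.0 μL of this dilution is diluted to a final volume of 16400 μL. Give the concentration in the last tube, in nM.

Overall dilution factor = 50 × 4.986 × 250 × 200 = 1.25 × 10⁷.
113 mM / 1.25 × 10⁷ = 9.07 × 10⁻⁶ mM = 9.07 nM.

9.07 nM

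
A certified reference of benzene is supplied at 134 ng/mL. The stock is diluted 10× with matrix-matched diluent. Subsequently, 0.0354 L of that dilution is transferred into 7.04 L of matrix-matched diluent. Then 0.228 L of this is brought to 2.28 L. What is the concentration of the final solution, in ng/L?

Overall dilution factor = 10 × 199.9 × 10 = 2.00 × 10⁴.
134 ng/mL / 2.00 × 10⁴ = 6.70 × 10⁻³ ng/mL = 6.70 ng/L.

6.70 ng/L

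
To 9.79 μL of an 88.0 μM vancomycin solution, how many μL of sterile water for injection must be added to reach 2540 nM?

2540 nM = 2.54 μM.
V₂ = C₁V₁/C₂ = 88.0 × 9.79 / 2.54 = 339 μL.
Diluent to add = V₂ − V₁ = 339 − 9.79 = 329 μL.

329 μL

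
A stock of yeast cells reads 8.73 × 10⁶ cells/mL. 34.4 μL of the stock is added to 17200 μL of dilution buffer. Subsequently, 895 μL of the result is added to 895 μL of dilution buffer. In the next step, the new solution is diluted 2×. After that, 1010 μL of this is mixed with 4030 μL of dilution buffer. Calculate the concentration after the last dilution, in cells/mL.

873 cells/mL

Overall dilution factor = 501 × 2 × 2 × 4.990 = 1.00 × 10⁴.
8.73 × 10⁶ cells/mL / 1.00 × 10⁴ = 873 cells/mL.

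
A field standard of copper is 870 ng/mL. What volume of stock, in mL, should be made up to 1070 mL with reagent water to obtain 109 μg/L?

134 mL

109 μg/L = 109 ng/mL.
V₁ = C₂V₂/C₁ = 109 × 1070 / 870 = 134 mL.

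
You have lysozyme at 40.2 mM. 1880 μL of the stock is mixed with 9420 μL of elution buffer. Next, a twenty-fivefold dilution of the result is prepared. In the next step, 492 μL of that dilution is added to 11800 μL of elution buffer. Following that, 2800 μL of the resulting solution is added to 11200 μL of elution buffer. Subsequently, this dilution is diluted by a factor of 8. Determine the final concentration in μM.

Overall dilution factor = 6.011 × 25 × 24.98 × 5 × 8 = 1.50 × 10⁵.
40.2 mM / 1.50 × 10⁵ = 2.68 × 10⁻⁴ mM = 0.268 μM.

0.268 μM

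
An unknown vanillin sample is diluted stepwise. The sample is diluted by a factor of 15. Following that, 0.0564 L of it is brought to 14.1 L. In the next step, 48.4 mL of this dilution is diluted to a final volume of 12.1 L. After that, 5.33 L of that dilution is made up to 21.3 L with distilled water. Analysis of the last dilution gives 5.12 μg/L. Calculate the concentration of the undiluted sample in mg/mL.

19.2 mg/mL

Overall dilution factor = 15 × 250 × 250 × 3.996 = 3.75 × 10⁶.
Original = 5.12 μg/L × 3.75 × 10⁶ = 1.92 × 10⁷ μg/L = 19.2 mg/mL.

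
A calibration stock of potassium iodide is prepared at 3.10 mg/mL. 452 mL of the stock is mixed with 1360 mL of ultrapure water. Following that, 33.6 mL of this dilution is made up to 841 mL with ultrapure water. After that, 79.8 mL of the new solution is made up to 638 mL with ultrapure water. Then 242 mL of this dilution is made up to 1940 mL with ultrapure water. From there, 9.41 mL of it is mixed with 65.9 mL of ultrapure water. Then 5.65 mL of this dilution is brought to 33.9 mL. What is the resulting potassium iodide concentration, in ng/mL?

Overall dilution factor = 4.009 × 25.03 × 7.995 × 8.017 × 8.003 × 6 = 3.09 × 10⁵.
3.10 mg/mL / 3.09 × 10⁵ = 1.00 × 10⁻⁵ mg/mL = 10.0 ng/mL.

10.0 ng/mL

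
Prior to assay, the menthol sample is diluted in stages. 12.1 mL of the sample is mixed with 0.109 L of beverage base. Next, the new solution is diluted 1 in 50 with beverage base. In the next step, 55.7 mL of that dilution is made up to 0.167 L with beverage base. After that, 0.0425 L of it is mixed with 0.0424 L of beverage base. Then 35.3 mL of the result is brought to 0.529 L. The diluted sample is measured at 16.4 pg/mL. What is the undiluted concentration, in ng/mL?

Overall dilution factor = 10.01 × 50 × 2.998 × 1.998 × 14.99 = 4.49 × 10⁴.
Original = 16.4 pg/mL × 4.49 × 10⁴ = 7.37 × 10⁵ pg/mL = 737 ng/mL.

737 ng/mL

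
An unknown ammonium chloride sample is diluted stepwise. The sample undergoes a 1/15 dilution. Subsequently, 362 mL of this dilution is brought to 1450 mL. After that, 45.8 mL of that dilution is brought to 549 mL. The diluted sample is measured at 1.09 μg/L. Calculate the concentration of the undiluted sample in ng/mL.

785 ng/mL

Overall dilution factor = 15 × 4.006 × 11.99 = 720.
Original = 1.09 μg/L × 720 = 785 μg/L = 785 ng/mL.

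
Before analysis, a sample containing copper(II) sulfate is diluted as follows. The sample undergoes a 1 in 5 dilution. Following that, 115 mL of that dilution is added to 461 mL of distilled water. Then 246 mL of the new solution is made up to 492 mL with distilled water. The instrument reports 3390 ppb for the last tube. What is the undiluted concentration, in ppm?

Overall dilution factor = 5 × 5.009 × 2 = 50.1.
Original = 3390 ppb × 50.1 = 1.70 × 10⁵ ppb = 170 ppm.

170 ppm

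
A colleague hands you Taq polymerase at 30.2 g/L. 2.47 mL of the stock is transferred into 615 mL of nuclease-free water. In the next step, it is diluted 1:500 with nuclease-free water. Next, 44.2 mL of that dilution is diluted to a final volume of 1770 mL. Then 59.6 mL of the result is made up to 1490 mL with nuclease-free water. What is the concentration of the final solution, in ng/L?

241 ng/L

Overall dilution factor = 250.0 × 500 × 40.05 × 25 = 1.25 × 10⁸.
30.2 g/L / 1.25 × 10⁸ = 2.41 × 10⁻⁷ g/L = 241 ng/L.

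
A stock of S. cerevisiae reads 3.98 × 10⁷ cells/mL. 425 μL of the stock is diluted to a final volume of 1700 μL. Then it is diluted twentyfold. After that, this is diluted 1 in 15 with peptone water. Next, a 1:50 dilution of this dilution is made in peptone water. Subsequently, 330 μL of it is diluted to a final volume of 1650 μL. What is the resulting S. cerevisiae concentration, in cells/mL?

133 cells/mL

Overall dilution factor = 4 × 20 × 15 × 50 × 5 = 3.00 × 10⁵.
3.98 × 10⁷ cells/mL / 3.00 × 10⁵ = 133 cells/mL.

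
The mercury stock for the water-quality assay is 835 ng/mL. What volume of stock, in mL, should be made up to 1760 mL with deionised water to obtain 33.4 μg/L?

70.4 mL

33.4 μg/L = 33.4 ng/mL.
V₁ = C₂V₂/C₁ = 33.4 × 1760 / 835 = 70.4 mL.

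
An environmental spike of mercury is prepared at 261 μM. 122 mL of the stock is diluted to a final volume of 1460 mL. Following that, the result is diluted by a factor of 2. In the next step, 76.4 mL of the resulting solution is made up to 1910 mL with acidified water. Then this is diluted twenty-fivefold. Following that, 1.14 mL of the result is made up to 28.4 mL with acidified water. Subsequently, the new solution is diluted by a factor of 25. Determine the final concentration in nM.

Overall dilution factor = 11.97 × 2 × 25 × 25 × 24.91 × 25 = 9.32 × 10⁶.
261 μM / 9.32 × 10⁶ = 2.80 × 10⁻⁵ μM = 0.0280 nM.

0.0280 nM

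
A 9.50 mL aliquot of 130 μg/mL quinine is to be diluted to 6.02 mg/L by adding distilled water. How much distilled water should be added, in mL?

196 mL

6.02 mg/L = 6.02 μg/mL.
V₂ = C₁V₁/C₂ = 130 × 9.50 / 6.02 = 205 mL.
Diluent to add = V₂ − V₁ = 205 − 9.50 = 196 mL.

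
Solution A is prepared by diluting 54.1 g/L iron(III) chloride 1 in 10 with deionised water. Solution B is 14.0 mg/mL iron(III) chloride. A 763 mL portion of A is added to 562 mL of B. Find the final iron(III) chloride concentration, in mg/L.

C_A = 54.1 g/L / 10 = 5.41 g/L.
C_B = 14.0 mg/mL = 14.0 g/L.
C_mix = (C_A·V_A + C_B·V_B)/(V_A + V_B) = (5.41×763 + 14.0×562) / 1325 = 9.05 g/L = 9050 mg/L.

9050 mg/L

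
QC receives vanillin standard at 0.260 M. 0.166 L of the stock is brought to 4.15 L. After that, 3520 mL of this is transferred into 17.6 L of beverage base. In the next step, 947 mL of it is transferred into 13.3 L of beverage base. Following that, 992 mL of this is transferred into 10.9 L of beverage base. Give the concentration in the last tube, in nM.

9610 nM

Overall dilution factor = 25 × 6 × 15.04 × 11.99 = 2.71 × 10⁴.
0.260 M / 2.71 × 10⁴ = 9.61 × 10⁻⁶ M = 9610 nM.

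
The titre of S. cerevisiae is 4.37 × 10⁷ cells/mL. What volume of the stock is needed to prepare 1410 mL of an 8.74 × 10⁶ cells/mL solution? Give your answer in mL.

V₁ = C₂V₂/C₁ = 8.74 × 10⁶ × 1410 / 4.37 × 10⁷ = 282 mL.

282 mL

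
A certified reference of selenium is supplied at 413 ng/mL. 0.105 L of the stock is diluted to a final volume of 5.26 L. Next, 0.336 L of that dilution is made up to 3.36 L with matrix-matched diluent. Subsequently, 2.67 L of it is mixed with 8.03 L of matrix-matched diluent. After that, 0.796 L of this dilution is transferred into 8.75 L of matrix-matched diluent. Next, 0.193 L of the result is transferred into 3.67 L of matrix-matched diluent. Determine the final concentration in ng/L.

Overall dilution factor = 50.10 × 10 × 4.007 × 11.99 × 20.02 = 4.82 × 10⁵.
413 ng/mL / 4.82 × 10⁵ = 8.57 × 10⁻⁴ ng/mL = 0.857 ng/L.

0.857 ng/L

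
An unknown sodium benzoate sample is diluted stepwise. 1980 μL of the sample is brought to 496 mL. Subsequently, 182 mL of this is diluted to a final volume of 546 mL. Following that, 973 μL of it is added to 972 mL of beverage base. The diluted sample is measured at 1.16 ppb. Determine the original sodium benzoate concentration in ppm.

872 ppm

Overall dilution factor = 250.5 × 3 × 1000.0 = 7.51 × 10⁵.
Original = 1.16 ppb × 7.51 × 10⁵ = 8.72 × 10⁵ ppb = 872 ppm.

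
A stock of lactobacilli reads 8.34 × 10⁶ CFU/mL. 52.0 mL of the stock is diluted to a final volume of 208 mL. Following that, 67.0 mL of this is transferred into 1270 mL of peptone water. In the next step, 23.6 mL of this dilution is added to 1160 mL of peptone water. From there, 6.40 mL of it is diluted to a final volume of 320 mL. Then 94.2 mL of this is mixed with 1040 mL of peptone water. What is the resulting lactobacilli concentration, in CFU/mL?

3.46 CFU/mL

Overall dilution factor = 4 × 19.96 × 50.15 × 50 × 12.04 = 2.41 × 10⁶.
8.34 × 10⁶ CFU/mL / 2.41 × 10⁶ = 3.46 CFU/mL.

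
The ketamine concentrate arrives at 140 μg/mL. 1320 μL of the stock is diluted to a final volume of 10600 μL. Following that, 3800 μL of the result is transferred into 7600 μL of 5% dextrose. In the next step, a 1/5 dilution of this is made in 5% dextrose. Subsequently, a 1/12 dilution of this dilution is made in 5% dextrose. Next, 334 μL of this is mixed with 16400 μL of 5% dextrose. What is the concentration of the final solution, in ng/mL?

Overall dilution factor = 8.030 × 3 × 5 × 12 × 50.10 = 7.24 × 10⁴.
140 μg/mL / 7.24 × 10⁴ = 1.93 × 10⁻³ μg/mL = 1.93 ng/mL.

1.93 ng/mL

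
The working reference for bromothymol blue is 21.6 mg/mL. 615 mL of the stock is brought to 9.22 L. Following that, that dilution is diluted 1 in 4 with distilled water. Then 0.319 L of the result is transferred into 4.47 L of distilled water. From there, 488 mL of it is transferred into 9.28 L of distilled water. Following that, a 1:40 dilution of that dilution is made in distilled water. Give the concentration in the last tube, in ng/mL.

Overall dilution factor = 14.99 × 4 × 15.01 × 20.02 × 40 = 7.21 × 10⁵.
21.6 mg/mL / 7.21 × 10⁵ = 3.00 × 10⁻⁵ mg/mL = 30.0 ng/mL.

30.0 ng/mL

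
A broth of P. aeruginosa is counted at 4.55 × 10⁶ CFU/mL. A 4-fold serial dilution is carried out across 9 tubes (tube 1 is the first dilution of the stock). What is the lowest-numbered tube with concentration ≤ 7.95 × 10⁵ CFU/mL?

tube 2

Tube n has concentration 4.55 × 10⁶ CFU/mL / 4ⁿ.
Need 4ⁿ ≥ 4.55 × 10⁶ CFU/mL / 7.95 × 10⁵ CFU/mL = 5.72, so n ≥ 1.26.
First such tube: n = 2.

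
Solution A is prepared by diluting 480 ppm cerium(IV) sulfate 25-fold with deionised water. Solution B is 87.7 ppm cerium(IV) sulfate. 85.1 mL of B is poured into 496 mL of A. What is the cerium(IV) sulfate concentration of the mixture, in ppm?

C_A = 480 ppm / 25 = 19.2 ppm.
C_mix = (C_A·V_A + C_B·V_B)/(V_A + V_B) = (19.2×496 + 87.7×85.1) / 581.1 = 29.2 ppm.

29.2 ppm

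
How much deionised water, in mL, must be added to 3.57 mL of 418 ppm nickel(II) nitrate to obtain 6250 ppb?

235 mL

6250 ppb = 6.25 ppm.
V₂ = C₁V₁/C₂ = 418 × 3.57 / 6.25 = 239 mL.
Diluent to add = V₂ − V₁ = 239 − 3.57 = 235 mL.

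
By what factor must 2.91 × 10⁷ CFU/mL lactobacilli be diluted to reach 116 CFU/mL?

Factor = C₀/C_target = 2.91 × 10⁷ CFU/mL / 116 CFU/mL = 2.51 × 10⁵.

2.51 × 10⁵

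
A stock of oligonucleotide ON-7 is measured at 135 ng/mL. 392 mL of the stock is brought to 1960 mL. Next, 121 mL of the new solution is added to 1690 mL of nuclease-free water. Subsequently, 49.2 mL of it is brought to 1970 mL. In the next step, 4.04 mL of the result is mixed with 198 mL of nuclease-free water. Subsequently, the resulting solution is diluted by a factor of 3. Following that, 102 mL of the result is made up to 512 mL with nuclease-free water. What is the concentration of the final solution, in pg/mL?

Overall dilution factor = 5 × 14.97 × 40.04 × 50.01 × 3 × 5.020 = 2.26 × 10⁶.
135 ng/mL / 2.26 × 10⁶ = 5.98 × 10⁻⁵ ng/mL = 0.0598 pg/mL.

0.0598 pg/mL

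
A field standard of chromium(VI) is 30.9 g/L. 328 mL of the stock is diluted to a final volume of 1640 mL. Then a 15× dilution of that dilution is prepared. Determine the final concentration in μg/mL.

412 μg/mL

Overall dilution factor = 5 × 15 = 75.0.
30.9 g/L / 75.0 = 0.412 g/L = 412 μg/mL.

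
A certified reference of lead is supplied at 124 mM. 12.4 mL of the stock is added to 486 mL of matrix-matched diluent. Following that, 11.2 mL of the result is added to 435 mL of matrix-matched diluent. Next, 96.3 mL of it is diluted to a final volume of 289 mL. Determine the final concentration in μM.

25.8 μM

Overall dilution factor = 40.19 × 39.84 × 3.001 = 4806.
124 mM / 4806 = 0.0258 mM = 25.8 μM.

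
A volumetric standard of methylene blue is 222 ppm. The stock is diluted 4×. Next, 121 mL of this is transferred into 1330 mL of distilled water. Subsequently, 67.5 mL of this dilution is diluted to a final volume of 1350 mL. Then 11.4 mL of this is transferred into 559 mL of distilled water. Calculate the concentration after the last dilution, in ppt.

Overall dilution factor = 4 × 11.99 × 20 × 50.04 = 4.80 × 10⁴.
222 ppm / 4.80 × 10⁴ = 4.62 × 10⁻³ ppm = 4620 ppt.

4620 ppt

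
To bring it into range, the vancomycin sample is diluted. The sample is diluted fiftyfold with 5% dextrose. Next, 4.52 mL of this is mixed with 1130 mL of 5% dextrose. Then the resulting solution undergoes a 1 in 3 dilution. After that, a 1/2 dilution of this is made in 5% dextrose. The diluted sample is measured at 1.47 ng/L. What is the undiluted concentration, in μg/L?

111 μg/L

Overall dilution factor = 50 × 251 × 3 × 2 = 7.53 × 10⁴.
Original = 1.47 ng/L × 7.53 × 10⁴ = 1.11 × 10⁵ ng/L = 111 μg/L.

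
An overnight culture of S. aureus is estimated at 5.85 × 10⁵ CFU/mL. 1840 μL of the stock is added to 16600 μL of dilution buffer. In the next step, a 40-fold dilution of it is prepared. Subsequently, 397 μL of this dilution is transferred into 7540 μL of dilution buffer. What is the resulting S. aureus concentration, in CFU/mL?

Overall dilution factor = 10.02 × 40 × 19.99 = 8014.
5.85 × 10⁵ CFU/mL / 8014 = 73.0 CFU/mL.

73.0 CFU/mL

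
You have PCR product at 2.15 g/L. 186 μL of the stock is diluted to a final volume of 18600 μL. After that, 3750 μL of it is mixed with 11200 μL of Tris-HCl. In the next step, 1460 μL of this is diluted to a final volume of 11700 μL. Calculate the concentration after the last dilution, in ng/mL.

673 ng/mL

Overall dilution factor = 100 × 3.987 × 8.014 = 3195.
2.15 g/L / 3195 = 6.73 × 10⁻⁴ g/L = 673 ng/mL.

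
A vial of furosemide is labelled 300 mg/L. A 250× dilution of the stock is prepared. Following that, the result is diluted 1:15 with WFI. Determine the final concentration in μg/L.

80.0 μg/L

Overall dilution factor = 250 × 15 = 3750.
300 mg/L / 3750 = 0.0800 mg/L = 80.0 μg/L.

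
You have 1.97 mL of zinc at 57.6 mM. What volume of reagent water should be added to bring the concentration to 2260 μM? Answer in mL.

48.2 mL

2260 μM = 2.26 mM.
V₂ = C₁V₁/C₂ = 57.6 × 1.97 / 2.26 = 50.2 mL.
Diluent to add = V₂ − V₁ = 50.2 − 1.97 = 48.2 mL.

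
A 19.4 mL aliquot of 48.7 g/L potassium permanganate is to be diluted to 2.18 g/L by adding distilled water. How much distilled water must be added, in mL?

414 mL

V₂ = C₁V₁/C₂ = 48.7 × 19.4 / 2.18 = 433 mL.
Diluent to add = V₂ − V₁ = 433 − 19.4 = 414 mL.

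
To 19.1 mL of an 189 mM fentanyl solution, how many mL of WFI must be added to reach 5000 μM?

5000 μM = 5.00 mM.
V₂ = C₁V₁/C₂ = 189 × 19.1 / 5.00 = 722 mL.
Diluent to add = V₂ − V₁ = 722 − 19.1 = 703 mL.

703 mL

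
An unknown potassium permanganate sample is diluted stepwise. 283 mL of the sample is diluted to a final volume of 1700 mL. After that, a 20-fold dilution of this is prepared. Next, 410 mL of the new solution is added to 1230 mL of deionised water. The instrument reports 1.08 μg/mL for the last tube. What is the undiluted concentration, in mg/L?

Overall dilution factor = 6.007 × 20 × 4 = 481.
Original = 1.08 μg/mL × 481 = 519 μg/mL = 519 mg/L.

519 mg/L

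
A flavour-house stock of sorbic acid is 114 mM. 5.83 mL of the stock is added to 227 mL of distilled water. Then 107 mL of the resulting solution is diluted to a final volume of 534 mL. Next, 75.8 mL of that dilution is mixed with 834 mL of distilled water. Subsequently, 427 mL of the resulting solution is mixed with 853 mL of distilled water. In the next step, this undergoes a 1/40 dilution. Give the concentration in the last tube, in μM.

Overall dilution factor = 39.94 × 4.991 × 12.00 × 2.998 × 40 = 2.87 × 10⁵.
114 mM / 2.87 × 10⁵ = 3.97 × 10⁻⁴ mM = 0.397 μM.

0.397 μM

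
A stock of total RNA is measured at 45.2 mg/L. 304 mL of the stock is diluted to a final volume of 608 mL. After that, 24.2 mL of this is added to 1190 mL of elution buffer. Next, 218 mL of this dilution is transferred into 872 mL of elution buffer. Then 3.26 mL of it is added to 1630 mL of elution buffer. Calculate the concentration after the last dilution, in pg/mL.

Overall dilution factor = 2 × 50.17 × 5 × 501 = 2.51 × 10⁵.
45.2 mg/L / 2.51 × 10⁵ = 1.80 × 10⁻⁴ mg/L = 180 pg/mL.

180 pg/mL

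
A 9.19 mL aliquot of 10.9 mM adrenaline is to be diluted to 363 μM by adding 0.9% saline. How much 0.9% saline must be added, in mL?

267 mL

363 μM = 0.363 mM.
V₂ = C₁V₁/C₂ = 10.9 × 9.19 / 0.363 = 276 mL.
Diluent to add = V₂ − V₁ = 276 − 9.19 = 267 mL.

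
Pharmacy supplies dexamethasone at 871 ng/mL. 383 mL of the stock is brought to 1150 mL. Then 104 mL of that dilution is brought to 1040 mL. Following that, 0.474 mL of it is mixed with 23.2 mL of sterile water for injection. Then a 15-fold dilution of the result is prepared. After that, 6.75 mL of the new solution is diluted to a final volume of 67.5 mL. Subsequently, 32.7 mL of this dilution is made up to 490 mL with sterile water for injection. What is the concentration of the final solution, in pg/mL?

0.258 pg/mL

Overall dilution factor = 3.003 × 10 × 49.95 × 15 × 10 × 14.98 = 3.37 × 10⁶.
871 ng/mL / 3.37 × 10⁶ = 2.58 × 10⁻⁴ ng/mL = 0.258 pg/mL.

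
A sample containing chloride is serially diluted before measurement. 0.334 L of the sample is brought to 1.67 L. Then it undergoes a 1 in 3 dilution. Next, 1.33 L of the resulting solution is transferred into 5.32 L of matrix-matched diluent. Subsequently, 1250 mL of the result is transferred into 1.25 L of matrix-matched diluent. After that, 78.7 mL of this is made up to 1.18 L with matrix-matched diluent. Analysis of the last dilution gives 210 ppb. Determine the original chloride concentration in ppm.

472 ppm

Overall dilution factor = 5 × 3 × 5 × 2 × 14.99 = 2249.
Original = 210 ppb × 2249 = 4.72 × 10⁵ ppb = 472 ppm.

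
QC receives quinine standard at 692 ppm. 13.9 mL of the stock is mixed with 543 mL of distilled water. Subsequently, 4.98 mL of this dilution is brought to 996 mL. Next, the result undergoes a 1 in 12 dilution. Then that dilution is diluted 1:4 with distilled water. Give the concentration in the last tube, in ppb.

1.80 ppb

Overall dilution factor = 40.06 × 200 × 12 × 4 = 3.85 × 10⁵.
692 ppm / 3.85 × 10⁵ = 1.80 × 10⁻³ ppm = 1.80 ppb.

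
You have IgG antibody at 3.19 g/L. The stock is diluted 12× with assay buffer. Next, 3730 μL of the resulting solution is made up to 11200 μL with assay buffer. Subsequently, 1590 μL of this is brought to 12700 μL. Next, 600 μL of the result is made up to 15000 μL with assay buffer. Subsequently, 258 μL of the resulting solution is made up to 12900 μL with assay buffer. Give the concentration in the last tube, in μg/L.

Overall dilution factor = 12 × 3.003 × 7.987 × 25 × 50 = 3.60 × 10⁵.
3.19 g/L / 3.60 × 10⁵ = 8.87 × 10⁻⁶ g/L = 8.87 μg/L.

8.87 μg/L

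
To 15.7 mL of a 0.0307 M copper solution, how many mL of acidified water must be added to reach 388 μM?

388 μM = 3.88 × 10⁻⁴ M.
V₂ = C₁V₁/C₂ = 0.0307 × 15.7 / 3.88 × 10⁻⁴ = 1242 mL.
Diluent to add = V₂ − V₁ = 1242 − 15.7 = 1230 mL.

1230 mL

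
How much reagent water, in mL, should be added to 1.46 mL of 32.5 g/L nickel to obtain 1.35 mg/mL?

1.35 mg/mL = 1.35 g/L.
V₂ = C₁V₁/C₂ = 32.5 × 1.46 / 1.35 = 35.1 mL.
Diluent to add = V₂ − V₁ = 35.1 − 1.46 = 33.7 mL.

33.7 mL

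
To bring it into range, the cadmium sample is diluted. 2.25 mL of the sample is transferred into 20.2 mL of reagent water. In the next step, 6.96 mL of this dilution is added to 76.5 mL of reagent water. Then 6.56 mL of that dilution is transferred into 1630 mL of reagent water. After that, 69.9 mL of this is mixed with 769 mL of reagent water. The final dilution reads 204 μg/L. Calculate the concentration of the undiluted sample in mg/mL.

73.1 mg/mL

Overall dilution factor = 9.978 × 11.99 × 249.5 × 12.00 = 3.58 × 10⁵.
Original = 204 μg/L × 3.58 × 10⁵ = 7.31 × 10⁷ μg/L = 73.1 mg/mL.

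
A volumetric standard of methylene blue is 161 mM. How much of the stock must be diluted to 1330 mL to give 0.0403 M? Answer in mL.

333 mL

0.0403 M = 40.3 mM.
V₁ = C₂V₂/C₁ = 40.3 × 1330 / 161 = 333 mL.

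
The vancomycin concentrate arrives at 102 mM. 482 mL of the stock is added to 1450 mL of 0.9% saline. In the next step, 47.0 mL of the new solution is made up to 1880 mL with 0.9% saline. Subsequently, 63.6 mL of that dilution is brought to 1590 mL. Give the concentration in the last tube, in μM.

Overall dilution factor = 4.008 × 40 × 25 = 4008.
102 mM / 4008 = 0.0254 mM = 25.4 μM.

25.4 μM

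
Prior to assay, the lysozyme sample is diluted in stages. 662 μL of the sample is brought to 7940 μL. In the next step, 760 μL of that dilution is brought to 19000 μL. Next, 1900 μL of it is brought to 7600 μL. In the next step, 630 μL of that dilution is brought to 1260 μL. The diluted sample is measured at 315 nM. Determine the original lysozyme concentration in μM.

756 μM

Overall dilution factor = 11.99 × 25 × 4 × 2 = 2399.
Original = 315 nM × 2399 = 7.56 × 10⁵ nM = 756 μM.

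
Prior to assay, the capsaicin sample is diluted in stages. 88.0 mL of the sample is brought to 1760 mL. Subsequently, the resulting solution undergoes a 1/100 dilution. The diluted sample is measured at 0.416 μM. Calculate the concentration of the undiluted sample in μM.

Overall dilution factor = 20 × 100 = 2000.
Original = 0.416 μM × 2000 = 832 μM.

832 μM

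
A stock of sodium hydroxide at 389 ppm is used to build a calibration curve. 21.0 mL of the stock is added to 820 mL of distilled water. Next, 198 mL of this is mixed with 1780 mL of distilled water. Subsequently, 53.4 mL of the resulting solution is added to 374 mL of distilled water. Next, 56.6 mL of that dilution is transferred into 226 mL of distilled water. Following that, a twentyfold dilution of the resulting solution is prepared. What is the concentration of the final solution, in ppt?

1220 ppt

Overall dilution factor = 40.05 × 9.990 × 8.004 × 4.993 × 20 = 3.20 × 10⁵.
389 ppm / 3.20 × 10⁵ = 1.22 × 10⁻³ ppm = 1220 ppt.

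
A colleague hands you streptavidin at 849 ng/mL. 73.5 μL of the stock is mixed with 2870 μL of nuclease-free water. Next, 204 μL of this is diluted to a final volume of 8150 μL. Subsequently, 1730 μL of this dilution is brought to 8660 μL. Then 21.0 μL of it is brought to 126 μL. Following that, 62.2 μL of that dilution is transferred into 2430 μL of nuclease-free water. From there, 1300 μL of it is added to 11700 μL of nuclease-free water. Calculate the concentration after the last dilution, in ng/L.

Overall dilution factor = 40.05 × 39.95 × 5.006 × 6 × 40.07 × 10 = 1.93 × 10⁷.
849 ng/mL / 1.93 × 10⁷ = 4.41 × 10⁻⁵ ng/mL = 0.0441 ng/L.

0.0441 ng/L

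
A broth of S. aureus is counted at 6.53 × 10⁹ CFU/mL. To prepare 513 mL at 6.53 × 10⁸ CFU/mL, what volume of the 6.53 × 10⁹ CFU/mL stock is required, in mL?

51.3 mL

V₁ = C₂V₂/C₁ = 6.53 × 10⁸ × 513 / 6.53 × 10⁹ = 51.3 mL.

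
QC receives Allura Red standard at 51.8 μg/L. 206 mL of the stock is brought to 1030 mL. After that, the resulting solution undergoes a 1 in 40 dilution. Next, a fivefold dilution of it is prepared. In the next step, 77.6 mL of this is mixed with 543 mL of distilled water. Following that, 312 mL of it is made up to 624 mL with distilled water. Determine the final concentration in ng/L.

3.24 ng/L

Overall dilution factor = 5 × 40 × 5 × 7.997 × 2 = 1.60 × 10⁴.
51.8 μg/L / 1.60 × 10⁴ = 3.24 × 10⁻³ μg/L = 3.24 ng/L.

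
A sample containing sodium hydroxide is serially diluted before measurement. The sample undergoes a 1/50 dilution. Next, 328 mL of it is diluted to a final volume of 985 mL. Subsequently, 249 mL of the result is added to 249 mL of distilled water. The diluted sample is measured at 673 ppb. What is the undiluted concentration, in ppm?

Overall dilution factor = 50 × 3.003 × 2 = 300.
Original = 673 ppb × 300 = 2.02 × 10⁵ ppb = 202 ppm.

202 ppm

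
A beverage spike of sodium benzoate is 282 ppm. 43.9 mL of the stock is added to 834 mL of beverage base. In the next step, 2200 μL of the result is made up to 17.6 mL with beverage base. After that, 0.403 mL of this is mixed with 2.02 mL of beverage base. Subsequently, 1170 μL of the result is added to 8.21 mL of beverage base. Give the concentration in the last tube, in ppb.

36.6 ppb

Overall dilution factor = 20.00 × 8 × 6.012 × 8.017 = 7711.
282 ppm / 7711 = 0.0366 ppm = 36.6 ppb.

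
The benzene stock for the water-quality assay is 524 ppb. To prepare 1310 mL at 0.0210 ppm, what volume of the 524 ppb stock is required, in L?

0.0210 ppm = 21.0 ppb.
V₁ = C₂V₂/C₁ = 21.0 × 1310 / 524 = 52.5 mL = 0.0525 L.

0.0525 L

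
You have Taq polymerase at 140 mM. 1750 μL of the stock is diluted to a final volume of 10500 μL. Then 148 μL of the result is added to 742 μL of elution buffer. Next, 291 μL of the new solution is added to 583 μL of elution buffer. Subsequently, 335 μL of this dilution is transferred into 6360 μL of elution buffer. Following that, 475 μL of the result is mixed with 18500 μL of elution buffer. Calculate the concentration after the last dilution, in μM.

1.62 μM

Overall dilution factor = 6 × 6.014 × 3.003 × 19.99 × 39.95 = 8.65 × 10⁴.
140 mM / 8.65 × 10⁴ = 1.62 × 10⁻³ mM = 1.62 μM.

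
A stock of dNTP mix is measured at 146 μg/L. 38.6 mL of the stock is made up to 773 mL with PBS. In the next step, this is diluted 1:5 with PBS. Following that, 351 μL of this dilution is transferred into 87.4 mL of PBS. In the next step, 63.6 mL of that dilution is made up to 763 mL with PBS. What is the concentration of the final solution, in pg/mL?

Overall dilution factor = 20.03 × 5 × 250.0 × 12.00 = 3.00 × 10⁵.
146 μg/L / 3.00 × 10⁵ = 4.86 × 10⁻⁴ μg/L = 0.486 pg/mL.

0.486 pg/mL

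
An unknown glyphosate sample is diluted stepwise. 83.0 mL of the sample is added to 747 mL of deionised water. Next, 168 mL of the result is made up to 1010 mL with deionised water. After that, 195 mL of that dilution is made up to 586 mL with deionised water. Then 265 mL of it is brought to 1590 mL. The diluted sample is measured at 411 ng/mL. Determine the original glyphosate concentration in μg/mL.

446 μg/mL

Overall dilution factor = 10 × 6.012 × 3.005 × 6 = 1084.
Original = 411 ng/mL × 1084 = 4.46 × 10⁵ ng/mL = 446 μg/mL.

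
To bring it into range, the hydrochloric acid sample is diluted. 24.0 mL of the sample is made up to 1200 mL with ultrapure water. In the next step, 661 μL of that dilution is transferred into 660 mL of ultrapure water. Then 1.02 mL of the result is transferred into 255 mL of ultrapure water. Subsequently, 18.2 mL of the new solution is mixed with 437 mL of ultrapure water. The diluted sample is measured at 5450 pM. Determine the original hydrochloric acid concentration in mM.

Overall dilution factor = 50 × 999.5 × 251 × 25.01 = 3.14 × 10⁸.
Original = 5450 pM × 3.14 × 10⁸ = 1.71 × 10¹² pM = 1710 mM.

1710 mM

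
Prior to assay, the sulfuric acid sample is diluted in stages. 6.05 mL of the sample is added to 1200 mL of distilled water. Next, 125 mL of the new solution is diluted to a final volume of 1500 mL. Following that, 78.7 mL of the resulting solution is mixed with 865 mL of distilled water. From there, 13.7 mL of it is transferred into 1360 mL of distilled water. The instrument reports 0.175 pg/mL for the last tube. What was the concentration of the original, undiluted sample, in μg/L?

503 μg/L

Overall dilution factor = 199.3 × 12 × 11.99 × 100.3 = 2.88 × 10⁶.
Original = 0.175 pg/mL × 2.88 × 10⁶ = 5.03 × 10⁵ pg/mL = 503 μg/L.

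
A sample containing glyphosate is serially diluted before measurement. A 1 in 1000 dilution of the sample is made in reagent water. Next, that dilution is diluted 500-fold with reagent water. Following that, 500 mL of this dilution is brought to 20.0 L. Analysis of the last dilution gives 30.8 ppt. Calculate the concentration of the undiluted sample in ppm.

Overall dilution factor = 1000 × 500 × 40 = 2.00 × 10⁷.
Original = 30.8 ppt × 2.00 × 10⁷ = 6.16 × 10⁸ ppt = 616 ppm.

616 ppm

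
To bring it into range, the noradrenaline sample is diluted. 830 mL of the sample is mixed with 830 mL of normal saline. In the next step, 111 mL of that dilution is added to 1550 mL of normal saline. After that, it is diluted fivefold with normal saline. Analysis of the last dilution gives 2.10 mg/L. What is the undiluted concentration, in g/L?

0.314 g/L

Overall dilution factor = 2 × 14.96 × 5 = 150.
Original = 2.10 mg/L × 150 = 314 mg/L = 0.314 g/L.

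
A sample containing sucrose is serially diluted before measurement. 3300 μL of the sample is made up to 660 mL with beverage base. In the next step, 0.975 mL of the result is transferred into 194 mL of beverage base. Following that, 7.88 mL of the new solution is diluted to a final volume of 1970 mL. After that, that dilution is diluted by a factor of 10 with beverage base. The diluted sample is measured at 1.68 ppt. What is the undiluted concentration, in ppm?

Overall dilution factor = 200 × 200.0 × 250 × 10 = 10.00 × 10⁷.
Original = 1.68 ppt × 10.00 × 10⁷ = 1.68 × 10⁸ ppt = 168 ppm.

168 ppm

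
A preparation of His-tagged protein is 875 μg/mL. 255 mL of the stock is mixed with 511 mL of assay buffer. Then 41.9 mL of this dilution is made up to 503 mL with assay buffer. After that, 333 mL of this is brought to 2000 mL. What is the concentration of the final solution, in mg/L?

Overall dilution factor = 3.004 × 12.00 × 6.006 = 217.
875 μg/mL / 217 = 4.04 μg/mL = 4.04 mg/L.

4.04 mg/L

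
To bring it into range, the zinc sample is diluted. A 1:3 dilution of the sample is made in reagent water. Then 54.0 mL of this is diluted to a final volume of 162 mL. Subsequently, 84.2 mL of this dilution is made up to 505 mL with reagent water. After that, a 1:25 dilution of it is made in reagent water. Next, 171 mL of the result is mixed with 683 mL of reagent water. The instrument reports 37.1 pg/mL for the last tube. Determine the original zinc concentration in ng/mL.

250 ng/mL

Overall dilution factor = 3 × 3 × 5.998 × 25 × 4.994 = 6739.
Original = 37.1 pg/mL × 6739 = 2.50 × 10⁵ pg/mL = 250 ng/mL.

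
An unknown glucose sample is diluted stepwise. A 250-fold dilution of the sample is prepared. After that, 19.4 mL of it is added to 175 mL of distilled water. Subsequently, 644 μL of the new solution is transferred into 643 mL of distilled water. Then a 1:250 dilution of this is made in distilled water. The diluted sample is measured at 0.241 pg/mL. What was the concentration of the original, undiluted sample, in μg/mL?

Overall dilution factor = 250 × 10.02 × 999.4 × 250 = 6.26 × 10⁸.
Original = 0.241 pg/mL × 6.26 × 10⁸ = 1.51 × 10⁸ pg/mL = 151 μg/mL.

151 μg/mL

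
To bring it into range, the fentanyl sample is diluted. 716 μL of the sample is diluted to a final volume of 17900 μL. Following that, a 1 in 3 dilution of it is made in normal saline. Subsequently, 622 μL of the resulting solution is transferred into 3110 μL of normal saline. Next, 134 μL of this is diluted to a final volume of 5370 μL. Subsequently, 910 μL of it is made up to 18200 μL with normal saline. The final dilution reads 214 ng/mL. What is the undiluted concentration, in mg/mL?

Overall dilution factor = 25 × 3 × 6 × 40.07 × 20 = 3.61 × 10⁵.
Original = 214 ng/mL × 3.61 × 10⁵ = 7.72 × 10⁷ ng/mL = 77.2 mg/mL.

77.2 mg/mL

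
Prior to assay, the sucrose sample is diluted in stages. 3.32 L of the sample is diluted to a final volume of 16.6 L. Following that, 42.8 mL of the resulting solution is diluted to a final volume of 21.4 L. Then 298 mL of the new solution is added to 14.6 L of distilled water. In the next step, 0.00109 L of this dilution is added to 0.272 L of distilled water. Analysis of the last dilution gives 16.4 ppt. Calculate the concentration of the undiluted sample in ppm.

Overall dilution factor = 5 × 500 × 49.99 × 250.5 = 3.13 × 10⁷.
Original = 16.4 ppt × 3.13 × 10⁷ = 5.14 × 10⁸ ppt = 514 ppm.

514 ppm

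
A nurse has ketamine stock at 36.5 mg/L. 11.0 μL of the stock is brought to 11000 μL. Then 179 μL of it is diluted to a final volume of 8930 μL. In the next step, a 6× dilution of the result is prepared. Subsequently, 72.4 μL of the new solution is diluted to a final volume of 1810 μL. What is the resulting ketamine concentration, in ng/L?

4.88 ng/L

Overall dilution factor = 1000 × 49.89 × 6 × 25 = 7.48 × 10⁶.
36.5 mg/L / 7.48 × 10⁶ = 4.88 × 10⁻⁶ mg/L = 4.88 ng/L.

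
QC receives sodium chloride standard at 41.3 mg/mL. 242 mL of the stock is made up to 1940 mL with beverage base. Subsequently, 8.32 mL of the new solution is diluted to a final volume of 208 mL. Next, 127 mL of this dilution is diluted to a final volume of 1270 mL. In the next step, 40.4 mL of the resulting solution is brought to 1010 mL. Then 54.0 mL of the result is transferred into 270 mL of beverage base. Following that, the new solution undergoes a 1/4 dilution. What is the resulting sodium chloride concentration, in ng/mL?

Overall dilution factor = 8.017 × 25 × 10 × 25 × 6 × 4 = 1.20 × 10⁶.
41.3 mg/mL / 1.20 × 10⁶ = 3.43 × 10⁻⁵ mg/mL = 34.3 ng/mL.

34.3 ng/mL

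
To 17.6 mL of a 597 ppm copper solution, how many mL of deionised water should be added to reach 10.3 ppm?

1000 mL

V₂ = C₁V₁/C₂ = 597 × 17.6 / 10.3 = 1020 mL.
Diluent to add = V₂ − V₁ = 1020 − 17.6 = 1000 mL.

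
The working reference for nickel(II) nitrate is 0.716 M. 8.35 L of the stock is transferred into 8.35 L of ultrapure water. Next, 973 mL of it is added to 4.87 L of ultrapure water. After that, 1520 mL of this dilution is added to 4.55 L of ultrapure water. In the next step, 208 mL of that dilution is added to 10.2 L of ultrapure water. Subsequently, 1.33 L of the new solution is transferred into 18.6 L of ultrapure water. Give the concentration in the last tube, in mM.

0.0199 mM

Overall dilution factor = 2 × 6.005 × 3.993 × 50.04 × 14.98 = 3.60 × 10⁴.
0.716 M / 3.60 × 10⁴ = 1.99 × 10⁻⁵ M = 0.0199 mM.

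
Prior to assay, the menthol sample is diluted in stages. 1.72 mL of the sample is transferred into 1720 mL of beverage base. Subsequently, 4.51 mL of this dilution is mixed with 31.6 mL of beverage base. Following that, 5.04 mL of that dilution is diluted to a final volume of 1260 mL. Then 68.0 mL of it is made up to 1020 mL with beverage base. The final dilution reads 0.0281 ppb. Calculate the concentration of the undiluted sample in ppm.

Overall dilution factor = 1001 × 8.007 × 250 × 15 = 3.01 × 10⁷.
Original = 0.0281 ppb × 3.01 × 10⁷ = 8.45 × 10⁵ ppb = 845 ppm.

845 ppm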